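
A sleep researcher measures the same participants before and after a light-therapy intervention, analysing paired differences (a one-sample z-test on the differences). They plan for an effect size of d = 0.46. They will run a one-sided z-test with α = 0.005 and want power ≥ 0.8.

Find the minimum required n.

Set Φ(δ − 2.576) = 0.8; then δ − 2.576 = Φ⁻¹(0.8) = 0.842, giving δ = 3.417.
δ = d·√n ⇒ n = (δ/d)² = (3.417 / 0.46)² = 55.19.
Rounding up, n = 56.

n = 56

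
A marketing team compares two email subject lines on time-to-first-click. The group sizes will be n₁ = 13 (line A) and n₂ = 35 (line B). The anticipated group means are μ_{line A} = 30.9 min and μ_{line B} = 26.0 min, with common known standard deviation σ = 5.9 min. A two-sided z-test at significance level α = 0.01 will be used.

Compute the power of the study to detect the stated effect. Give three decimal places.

Power ≈ 0.492

Standardized effect: d = |μ_{line A} − μ_{line B}| / σ = |30.9 − 26.0| / 5.9 = 0.8305
Noncentrality parameter: δ = d / √(1/n₁ + 1/n₂) = 0.8305 / √(1/13 + 1/35) = 2.5570
Two-sided α = 0.01 → critical value z_{0.005} = 2.576.
Power = Φ(δ − 2.576) + Φ(−δ − 2.576) = Φ(-0.019) + Φ(-5.133) = 0.4925 + 0.0000 = 0.4925.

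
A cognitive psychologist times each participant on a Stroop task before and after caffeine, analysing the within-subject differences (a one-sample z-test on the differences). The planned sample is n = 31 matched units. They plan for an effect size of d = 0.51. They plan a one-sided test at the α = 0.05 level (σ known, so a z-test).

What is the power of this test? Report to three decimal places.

Power ≈ 0.884

Noncentrality parameter: δ = d·√n = 0.51 × √31 = 2.8396
One-sided α = 0.05 → critical value z_{0.05} = 1.645.
Power = P(Z > 1.645 − δ) = Φ(1.195) = 0.8839.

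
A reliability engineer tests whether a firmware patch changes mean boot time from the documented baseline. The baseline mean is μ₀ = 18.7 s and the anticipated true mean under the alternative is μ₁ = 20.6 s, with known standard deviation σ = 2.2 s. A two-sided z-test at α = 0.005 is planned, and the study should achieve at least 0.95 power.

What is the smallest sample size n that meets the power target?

Standardized effect: d = |μ₁ − μ₀| / σ = |20.6 − 18.7| / 2.2 = 0.8636
Set Φ(δ − 2.807) = 0.95; then δ − 2.807 = Φ⁻¹(0.95) = 1.645, giving δ = 4.452.
(Ignoring the negligible lower-tail rejection probability gives the usual closed-form inversion.)
δ = d·√n ⇒ n = (δ/d)² = (4.452 / 0.8636)² = 26.57.
Rounding up, n = 27.

n = 27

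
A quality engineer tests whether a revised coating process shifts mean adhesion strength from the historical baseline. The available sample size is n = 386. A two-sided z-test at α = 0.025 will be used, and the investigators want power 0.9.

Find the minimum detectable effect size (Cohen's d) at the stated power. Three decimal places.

d ≈ 0.179

Need Φ(δ − 2.241) = 0.9, so δ = 2.241 + 1.282 = 3.523.
(Lower-tail contribution to power is negligible for δ > 0.)
δ = d·√n ⇒ d = δ/√n = 3.523/√386 = 0.1793.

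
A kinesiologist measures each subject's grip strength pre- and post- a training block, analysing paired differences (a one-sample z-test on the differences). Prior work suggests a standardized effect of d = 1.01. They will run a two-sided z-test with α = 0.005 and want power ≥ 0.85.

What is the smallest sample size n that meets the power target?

For power 0.85 need Φ(δ − z_{0.0025}) = 0.85, so δ = z_{0.0025} + z_{0.15} = 2.807 + 1.036 = 3.843.
(Ignoring the negligible lower-tail rejection probability gives the usual closed-form inversion.)
δ = d·√n ⇒ n = (δ/d)² = (3.843 / 1.01)² = 14.48.
Round up to the next whole unit.

n = 15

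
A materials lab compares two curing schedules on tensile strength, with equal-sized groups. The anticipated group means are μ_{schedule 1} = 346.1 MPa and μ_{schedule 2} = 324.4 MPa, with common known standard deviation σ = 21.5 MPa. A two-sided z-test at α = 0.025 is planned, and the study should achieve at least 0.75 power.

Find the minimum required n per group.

Standardized effect: d = |μ_{schedule 1} − μ_{schedule 2}| / σ = |346.1 − 324.4| / 21.5 = 1.0093
Set Φ(δ − 2.241) = 0.75; then δ − 2.241 = Φ⁻¹(0.75) = 0.674, giving δ = 2.916.
(For δ > 0 the lower-tail rejection region contributes negligibly to power, so the one-term inversion is standard.)
δ = d·√(n/2) ⇒ n = 2(δ/d)² = 2 × (2.916 / 1.0093)² = 16.69.
Round up to the next whole unit.

n = 17 per group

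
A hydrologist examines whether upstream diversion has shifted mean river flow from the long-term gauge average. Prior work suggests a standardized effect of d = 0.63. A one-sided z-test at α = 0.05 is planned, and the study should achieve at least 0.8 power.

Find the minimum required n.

Set Φ(δ − 1.645) = 0.8; then δ − 1.645 = Φ⁻¹(0.8) = 0.842, giving δ = 2.486.
δ = d·√n ⇒ n = (δ/d)² = (2.486 / 0.63)² = 15.58.
Rounding up, n = 16.

n = 16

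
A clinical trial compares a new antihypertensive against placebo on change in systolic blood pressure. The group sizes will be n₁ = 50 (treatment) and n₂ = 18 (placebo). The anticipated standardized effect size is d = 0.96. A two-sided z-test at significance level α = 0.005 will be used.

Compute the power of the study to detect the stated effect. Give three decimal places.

Power ≈ 0.753

Noncentrality parameter: δ = d / √(1/n₁ + 1/n₂) = 0.96 / √(1/50 + 1/18) = 3.4925
Two-sided α = 0.005 → critical value z_{0.0025} = 2.807.
Power = Φ(δ − 2.807) + Φ(−δ − 2.807) = Φ(0.685) + Φ(-6.300) = 0.7535 + 0.0000 = 0.7535.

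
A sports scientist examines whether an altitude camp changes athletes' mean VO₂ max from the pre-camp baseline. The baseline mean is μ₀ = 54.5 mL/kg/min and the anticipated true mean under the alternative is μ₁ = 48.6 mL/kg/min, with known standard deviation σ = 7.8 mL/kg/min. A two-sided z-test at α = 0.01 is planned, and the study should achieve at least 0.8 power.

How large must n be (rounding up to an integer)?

n = 21

Standardized effect: d = |μ₁ − μ₀| / σ = |48.6 − 54.5| / 7.8 = 0.7564
Set Φ(δ − 2.576) = 0.8; then δ − 2.576 = Φ⁻¹(0.8) = 0.842, giving δ = 3.417.
(For δ > 0 the lower-tail rejection region contributes negligibly to power, so the one-term inversion is standard.)
δ = d·√n ⇒ n = (δ/d)² = (3.417 / 0.7564)² = 20.41.
Rounding up, n = 21.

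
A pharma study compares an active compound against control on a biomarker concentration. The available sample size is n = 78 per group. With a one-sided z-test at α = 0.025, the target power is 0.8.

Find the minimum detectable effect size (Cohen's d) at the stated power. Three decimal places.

d ≈ 0.449

Need Φ(δ − 1.960) = 0.8, so δ = 1.960 + 0.842 = 2.802.
δ = d·√(n/2) ⇒ d = δ/√(n/2) = 2.802/√(78/2) = 0.4486.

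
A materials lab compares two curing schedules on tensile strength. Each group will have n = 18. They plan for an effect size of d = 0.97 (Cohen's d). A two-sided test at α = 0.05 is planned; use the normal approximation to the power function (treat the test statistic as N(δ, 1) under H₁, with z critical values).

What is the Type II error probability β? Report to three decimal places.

β ≈ 0.171

Noncentrality parameter: δ = d·√(n/2) = 0.97 × √(18/2) = 2.9100
Critical value for a two-sided test at α = 0.05: z_{α/2} = 1.960.
Power = Φ(δ − 1.960) + Φ(−δ − 1.960) = Φ(0.950) + Φ(-4.870) = 0.8290 + 0.0000 = 0.8290.
Type II error: β = 1 − power = 1 − 0.8290 = 0.1710.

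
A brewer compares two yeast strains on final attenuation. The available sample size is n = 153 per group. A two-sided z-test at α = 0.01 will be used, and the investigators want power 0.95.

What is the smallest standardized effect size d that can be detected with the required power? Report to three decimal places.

d ≈ 0.483

Required noncentrality: δ = z_{0.005} + z_{0.05} = 2.576 + 1.645 = 4.221.
(Lower-tail contribution to power is negligible for δ > 0.)
δ = d·√(n/2) ⇒ d = δ/√(n/2) = 4.221/√(153/2) = 0.4826.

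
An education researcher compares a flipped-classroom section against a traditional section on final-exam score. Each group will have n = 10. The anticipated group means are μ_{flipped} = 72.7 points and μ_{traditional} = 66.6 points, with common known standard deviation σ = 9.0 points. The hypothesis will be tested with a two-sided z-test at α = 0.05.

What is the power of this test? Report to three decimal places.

Standardized effect: d = |μ_{flipped} − μ_{traditional}| / σ = |72.7 − 66.6| / 9.0 = 0.6778
Noncentrality parameter: δ = d·√(n/2) = 0.6778 × √(10/2) = 1.5156
Two-sided α = 0.05 → critical value z_{0.025} = 1.960.
Power = Φ(δ − 1.960) + Φ(−δ − 1.960) = Φ(-0.444) + Φ(-3.476) = 0.3284 + 0.0003 = 0.3286.

Power ≈ 0.329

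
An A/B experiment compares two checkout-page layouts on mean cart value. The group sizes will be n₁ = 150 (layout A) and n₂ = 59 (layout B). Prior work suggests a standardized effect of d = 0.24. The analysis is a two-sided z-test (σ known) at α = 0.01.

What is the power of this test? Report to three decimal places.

Noncentrality parameter: δ = d / √(1/n₁ + 1/n₂) = 0.24 / √(1/150 + 1/59) = 1.5617
Two-sided α = 0.01 → critical value z_{0.005} = 2.576.
Power = Φ(δ − 2.576) + Φ(−δ − 2.576) = Φ(-1.014) + Φ(-4.138) = 0.1553 + 0.0000 = 0.1553.

Power ≈ 0.155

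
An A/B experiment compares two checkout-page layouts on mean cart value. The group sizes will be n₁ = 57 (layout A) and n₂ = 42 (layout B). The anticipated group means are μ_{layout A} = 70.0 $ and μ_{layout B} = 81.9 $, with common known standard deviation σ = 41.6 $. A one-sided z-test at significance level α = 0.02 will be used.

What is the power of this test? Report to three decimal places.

Power ≈ 0.259

Standardized effect: d = |μ_{layout A} − μ_{layout B}| / σ = |70.0 − 81.9| / 41.6 = 0.2861
Noncentrality parameter: δ = d / √(1/n₁ + 1/n₂) = 0.2861 / √(1/57 + 1/42) = 1.4067
One-sided α = 0.02 → critical value z_{0.02} = 2.054.
Power = Φ(δ − 2.054) = Φ(-0.647) = 0.2588.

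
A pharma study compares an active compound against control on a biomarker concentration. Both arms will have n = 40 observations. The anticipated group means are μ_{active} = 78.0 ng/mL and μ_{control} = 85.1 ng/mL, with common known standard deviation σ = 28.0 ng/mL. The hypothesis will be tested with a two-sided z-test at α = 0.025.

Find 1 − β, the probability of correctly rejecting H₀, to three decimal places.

Power ≈ 0.134

Standardized effect: d = |μ_{active} − μ_{control}| / σ = |78.0 − 85.1| / 28.0 = 0.2536
Noncentrality parameter: λ = d·√(n/2) = 0.2536 × √(40/2) = 1.1340
Two-sided α = 0.025 → critical value z_{0.0125} = 2.241.
Power = Φ(λ − 2.241) + Φ(−λ − 2.241) = Φ(-1.107) + Φ(-3.375) = 0.1341 + 0.0004 = 0.1344.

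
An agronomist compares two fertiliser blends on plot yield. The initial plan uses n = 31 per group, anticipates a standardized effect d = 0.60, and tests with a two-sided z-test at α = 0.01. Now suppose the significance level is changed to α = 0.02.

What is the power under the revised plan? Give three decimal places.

δ = d·√(n/2) = 0.60 × √(31/2) = 2.3622 (unchanged). New critical value: z_{0.01} = 2.326.
Revised power = Φ(δ − 2.326) + Φ(−δ − 2.326) = Φ(0.036) + Φ(-4.689) = 0.5143 + 0.0000 = 0.5143.

Power ≈ 0.514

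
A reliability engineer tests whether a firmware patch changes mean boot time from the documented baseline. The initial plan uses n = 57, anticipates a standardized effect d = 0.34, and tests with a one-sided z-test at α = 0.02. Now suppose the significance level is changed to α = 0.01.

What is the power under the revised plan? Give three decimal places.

δ = d·√n = 0.34 × √57 = 2.5669 (unchanged). New critical value: z_{0.01} = 2.326.
Revised power = P(Z > 2.326 − δ) = Φ(0.241) = 0.5951.

Power ≈ 0.595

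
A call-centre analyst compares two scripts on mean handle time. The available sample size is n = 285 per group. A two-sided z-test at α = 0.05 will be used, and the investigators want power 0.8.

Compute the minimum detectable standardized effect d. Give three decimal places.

d ≈ 0.235

Required noncentrality: δ = z_{0.025} + z_{0.20} = 1.960 + 0.842 = 2.802.
(Lower-tail contribution to power is negligible for δ > 0.)
δ = d·√(n/2) ⇒ d = δ/√(n/2) = 2.802/√(285/2) = 0.2347.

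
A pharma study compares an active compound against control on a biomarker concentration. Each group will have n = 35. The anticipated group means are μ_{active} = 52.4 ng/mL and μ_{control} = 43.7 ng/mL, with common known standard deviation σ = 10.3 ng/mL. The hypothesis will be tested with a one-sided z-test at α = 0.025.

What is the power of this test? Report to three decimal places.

Power ≈ 0.942

Standardized effect: d = |μ_{active} − μ_{control}| / σ = |52.4 − 43.7| / 10.3 = 0.8447
Noncentrality parameter: δ = d·√(n/2) = 0.8447 × √(35/2) = 3.5335
One-sided α = 0.025 → critical value z_{0.025} = 1.960.
Power = Φ(δ − 1.960) = Φ(1.574) = 0.9422.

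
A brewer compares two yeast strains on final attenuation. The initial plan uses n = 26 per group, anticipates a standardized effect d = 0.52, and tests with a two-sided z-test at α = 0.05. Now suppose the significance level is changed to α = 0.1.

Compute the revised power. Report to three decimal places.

Power ≈ 0.591

δ = d·√(n/2) = 0.52 × √(26/2) = 1.8749 (unchanged). New critical value: z_{0.05} = 1.645.
Revised power = Φ(δ − 1.645) + Φ(−δ − 1.645) = Φ(0.230) + Φ(-3.520) = 0.5910 + 0.0002 = 0.5912.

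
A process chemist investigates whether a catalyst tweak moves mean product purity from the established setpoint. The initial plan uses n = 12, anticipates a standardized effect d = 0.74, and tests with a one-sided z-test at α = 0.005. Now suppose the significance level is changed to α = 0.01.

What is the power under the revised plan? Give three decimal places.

Power ≈ 0.594

δ = d·√n = 0.74 × √12 = 2.5634 (unchanged). New critical value: z_{0.01} = 2.326.
Revised power = P(Z > 2.326 − δ) = Φ(0.237) = 0.5937.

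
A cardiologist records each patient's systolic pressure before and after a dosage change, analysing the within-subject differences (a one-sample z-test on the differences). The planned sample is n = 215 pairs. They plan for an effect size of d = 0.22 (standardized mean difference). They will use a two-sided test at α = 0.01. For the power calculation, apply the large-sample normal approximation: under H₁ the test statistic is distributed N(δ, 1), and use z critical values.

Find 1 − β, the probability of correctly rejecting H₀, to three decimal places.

Noncentrality parameter: δ = d·√n = 0.22 × √215 = 3.2258
Critical value for a two-sided test at α = 0.01: z_{α/2} = 2.576.
Power = Φ(δ − 2.576) + Φ(−δ − 2.576) = Φ(0.650) + Φ(-5.802) = 0.7422 + 0.0000 = 0.7422.

Power ≈ 0.742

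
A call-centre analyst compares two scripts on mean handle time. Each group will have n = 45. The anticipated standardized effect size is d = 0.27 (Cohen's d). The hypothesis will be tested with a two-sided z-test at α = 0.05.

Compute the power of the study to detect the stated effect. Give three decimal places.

Power ≈ 0.249

Noncentrality parameter: λ = d·√(n/2) = 0.27 × √(45/2) = 1.2807
Two-sided α = 0.05 → critical value z_{0.025} = 1.960.
Power = Φ(λ − 1.960) + Φ(−λ − 1.960) = Φ(-0.679) + Φ(-3.241) = 0.2485 + 0.0006 = 0.2491.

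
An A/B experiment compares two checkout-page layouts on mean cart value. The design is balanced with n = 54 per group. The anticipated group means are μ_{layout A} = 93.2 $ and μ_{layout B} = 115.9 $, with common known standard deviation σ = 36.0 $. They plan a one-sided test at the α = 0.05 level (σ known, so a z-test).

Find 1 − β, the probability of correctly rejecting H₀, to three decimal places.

Standardized effect: d = |μ_{layout A} − μ_{layout B}| / σ = |93.2 − 115.9| / 36.0 = 0.6306
Noncentrality parameter: δ = d·√(n/2) = 0.6306 × √(54/2) = 3.2765
One-sided α = 0.05 → critical value z_{0.05} = 1.645.
Power = Φ(δ − 1.645) = Φ(1.632) = 0.9486.

Power ≈ 0.949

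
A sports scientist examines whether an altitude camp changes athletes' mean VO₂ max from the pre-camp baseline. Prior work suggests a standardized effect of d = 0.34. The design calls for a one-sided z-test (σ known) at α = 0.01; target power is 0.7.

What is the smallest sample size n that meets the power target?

n = 71

Set Φ(δ − 2.326) = 0.7; then δ − 2.326 = Φ⁻¹(0.7) = 0.524, giving δ = 2.851.
δ = d·√n ⇒ n = (δ/d)² = (2.851 / 0.34)² = 70.30.
Rounding up, n = 71.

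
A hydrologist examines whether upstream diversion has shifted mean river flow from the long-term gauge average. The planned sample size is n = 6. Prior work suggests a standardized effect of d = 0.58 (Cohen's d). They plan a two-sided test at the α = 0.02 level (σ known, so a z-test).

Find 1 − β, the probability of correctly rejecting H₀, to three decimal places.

Power ≈ 0.183

Noncentrality parameter: δ = d·√n = 0.58 × √6 = 1.4207
Critical value for a two-sided test at α = 0.02: z_{α/2} = 2.326.
Power = Φ(δ − 2.326) + Φ(−δ − 2.326) = Φ(-0.906) + Φ(-3.747) = 0.1826 + 0.0001 = 0.1827.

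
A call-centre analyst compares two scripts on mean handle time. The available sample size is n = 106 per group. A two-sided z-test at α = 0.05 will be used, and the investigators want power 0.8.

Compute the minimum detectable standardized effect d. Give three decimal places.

d ≈ 0.385

Need Φ(δ − 1.960) = 0.8, so δ = 1.960 + 0.842 = 2.802.
(The second rejection-region term Φ(−δ − z_{α/2}) is negligible and dropped.)
δ = d·√(n/2) ⇒ d = δ/√(n/2) = 2.802/√(106/2) = 0.3848.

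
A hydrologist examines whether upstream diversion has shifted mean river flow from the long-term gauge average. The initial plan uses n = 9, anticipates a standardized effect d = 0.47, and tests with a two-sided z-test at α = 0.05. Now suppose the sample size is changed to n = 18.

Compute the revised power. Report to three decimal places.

Power ≈ 0.514

With n = 18: δ = d·√n = 0.47 × √18 = 1.9940. Critical value z_{0.025} = 1.960.
Revised power = Φ(δ − 1.960) + Φ(−δ − 1.960) = Φ(0.034) + Φ(-3.954) = 0.5136 + 0.0000 = 0.5136.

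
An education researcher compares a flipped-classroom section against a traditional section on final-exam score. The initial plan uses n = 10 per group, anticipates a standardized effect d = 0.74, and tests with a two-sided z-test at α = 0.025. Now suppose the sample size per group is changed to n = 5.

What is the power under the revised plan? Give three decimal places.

With n = 5 per group: δ = d·√(n/2) = 0.74 × √(5/2) = 1.1700. Critical value z_{0.0125} = 2.241.
Revised power = Φ(δ − 2.241) + Φ(−δ − 2.241) = Φ(-1.071) + Φ(-3.411) = 0.1420 + 0.0003 = 0.1423.

Power ≈ 0.142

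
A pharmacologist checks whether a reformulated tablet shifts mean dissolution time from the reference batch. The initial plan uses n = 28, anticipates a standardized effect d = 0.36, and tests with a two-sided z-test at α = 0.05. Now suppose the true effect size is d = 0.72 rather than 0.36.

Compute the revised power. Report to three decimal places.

With d = 0.72: δ = d·√n = 0.72 × √28 = 3.8099. Critical value z_{0.025} = 1.960.
Revised power = Φ(δ − 1.960) + Φ(−δ − 1.960) = Φ(1.850) + Φ(-5.770) = 0.9678 + 0.0000 = 0.9678.

Power ≈ 0.968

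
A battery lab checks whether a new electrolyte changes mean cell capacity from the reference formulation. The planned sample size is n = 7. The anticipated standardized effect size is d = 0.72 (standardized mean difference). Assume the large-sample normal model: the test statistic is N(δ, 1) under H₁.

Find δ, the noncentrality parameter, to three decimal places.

δ ≈ 1.905

δ = d·√n = 0.72 × √7 = 1.9049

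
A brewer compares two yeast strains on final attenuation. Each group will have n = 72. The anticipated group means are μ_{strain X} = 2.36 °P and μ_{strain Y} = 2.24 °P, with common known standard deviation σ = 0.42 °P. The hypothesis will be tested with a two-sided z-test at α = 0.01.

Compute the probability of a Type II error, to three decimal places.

Standardized effect: d = |μ_{strain X} − μ_{strain Y}| / σ = |2.36 − 2.24| / 0.42 = 0.2857
Noncentrality parameter: λ = d·√(n/2) = 0.2857 × √(72/2) = 1.7143
Critical value for a two-sided test at α = 0.01: z_{α/2} = 2.576.
Power = Φ(λ − 2.576) + Φ(−λ − 2.576) = Φ(-0.862) + Φ(-4.290) = 0.1945 + 0.0000 = 0.1945.
Type II error: β = 1 − power = 1 − 0.1945 = 0.8055.

β ≈ 0.806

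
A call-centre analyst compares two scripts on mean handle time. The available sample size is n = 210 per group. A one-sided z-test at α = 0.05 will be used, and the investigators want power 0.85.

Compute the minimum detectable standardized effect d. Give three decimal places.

d ≈ 0.262

Required noncentrality: δ = z_{0.05} + z_{0.15} = 1.645 + 1.036 = 2.681.
δ = d·√(n/2) ⇒ d = δ/√(n/2) = 2.681/√(210/2) = 0.2617.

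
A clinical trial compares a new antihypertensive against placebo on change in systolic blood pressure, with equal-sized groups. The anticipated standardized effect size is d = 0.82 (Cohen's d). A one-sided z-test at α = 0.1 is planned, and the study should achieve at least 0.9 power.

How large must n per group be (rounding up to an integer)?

For power 0.9 need Φ(δ − z_{0.1}) = 0.9, so δ = z_{0.1} + z_{0.10} = 1.282 + 1.282 = 2.563.
δ = d·√(n/2) ⇒ n = 2(δ/d)² = 2 × (2.563 / 0.82)² = 19.54.
Round up to the next whole unit.

n = 20 per group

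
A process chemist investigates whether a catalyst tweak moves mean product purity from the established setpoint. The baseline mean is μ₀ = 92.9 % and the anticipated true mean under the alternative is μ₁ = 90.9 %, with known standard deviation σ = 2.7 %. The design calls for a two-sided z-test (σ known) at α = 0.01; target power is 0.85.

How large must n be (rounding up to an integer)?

n = 24

Standardized effect: d = |μ₁ − μ₀| / σ = |90.9 − 92.9| / 2.7 = 0.7407
Set Φ(δ − 2.576) = 0.85; then δ − 2.576 = Φ⁻¹(0.85) = 1.036, giving δ = 3.612.
(Ignoring the negligible lower-tail rejection probability gives the usual closed-form inversion.)
δ = d·√n ⇒ n = (δ/d)² = (3.612 / 0.7407)² = 23.78.
Rounding up, n = 24.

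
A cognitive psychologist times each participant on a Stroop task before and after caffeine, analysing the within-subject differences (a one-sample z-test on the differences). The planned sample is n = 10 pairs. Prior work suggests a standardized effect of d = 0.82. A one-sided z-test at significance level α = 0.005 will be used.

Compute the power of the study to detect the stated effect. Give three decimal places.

Power ≈ 0.507

Noncentrality parameter: δ = d·√n = 0.82 × √10 = 2.5931
Critical value for a one-sided test at α = 0.005: z_α = 2.576.
Power = Φ(δ − 2.576) = Φ(0.017) = 0.5069.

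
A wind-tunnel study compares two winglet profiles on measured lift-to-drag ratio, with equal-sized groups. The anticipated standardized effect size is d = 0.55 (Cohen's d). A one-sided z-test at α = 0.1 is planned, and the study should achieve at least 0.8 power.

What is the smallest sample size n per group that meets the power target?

Set Φ(δ − 1.282) = 0.8; then δ − 1.282 = Φ⁻¹(0.8) = 0.842, giving δ = 2.123.
δ = d·√(n/2) ⇒ n = 2(δ/d)² = 2 × (2.123 / 0.55)² = 29.80.
Rounding up, n = 30 per group.

n = 30 per group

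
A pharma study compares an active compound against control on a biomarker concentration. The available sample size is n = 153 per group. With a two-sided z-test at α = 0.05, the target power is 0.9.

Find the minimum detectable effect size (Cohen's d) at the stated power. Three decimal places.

d ≈ 0.371

Need Φ(δ − 1.960) = 0.9, so δ = 1.960 + 1.282 = 3.242.
(Lower-tail contribution to power is negligible for δ > 0.)
δ = d·√(n/2) ⇒ d = δ/√(n/2) = 3.242/√(153/2) = 0.3706.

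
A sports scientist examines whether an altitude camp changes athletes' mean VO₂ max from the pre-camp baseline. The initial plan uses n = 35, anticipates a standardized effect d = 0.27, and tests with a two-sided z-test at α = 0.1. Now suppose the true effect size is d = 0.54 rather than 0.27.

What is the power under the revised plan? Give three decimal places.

With d = 0.54: δ = d·√n = 0.54 × √35 = 3.1947. Critical value z_{0.05} = 1.645.
Revised power = Φ(δ − 1.645) + Φ(−δ − 1.645) = Φ(1.550) + Φ(-4.840) = 0.9394 + 0.0000 = 0.9394.

Power ≈ 0.939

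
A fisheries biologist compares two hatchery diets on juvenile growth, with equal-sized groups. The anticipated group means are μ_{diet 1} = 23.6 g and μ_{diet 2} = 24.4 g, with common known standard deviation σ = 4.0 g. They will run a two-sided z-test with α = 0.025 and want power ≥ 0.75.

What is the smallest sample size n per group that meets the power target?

Standardized effect: d = |μ_{diet 1} − μ_{diet 2}| / σ = |23.6 − 24.4| / 4.0 = 0.2000
For power 0.75 need Φ(δ − z_{0.0125}) = 0.75, so δ = z_{0.0125} + z_{0.25} = 2.241 + 0.674 = 2.916.
(For δ > 0 the lower-tail rejection region contributes negligibly to power, so the one-term inversion is standard.)
δ = d·√(n/2) ⇒ n = 2(δ/d)² = 2 × (2.916 / 0.2000)² = 425.12.
Rounding up, n = 426 per group.

n = 426 per group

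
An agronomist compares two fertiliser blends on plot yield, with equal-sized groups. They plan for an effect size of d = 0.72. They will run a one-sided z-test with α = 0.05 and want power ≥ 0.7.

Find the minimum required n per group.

n = 19 per group

For power 0.7 need Φ(δ − z_{0.05}) = 0.7, so δ = z_{0.05} + z_{0.30} = 1.645 + 0.524 = 2.169.
δ = d·√(n/2) ⇒ n = 2(δ/d)² = 2 × (2.169 / 0.72)² = 18.15.
Rounding up, n = 19 per group.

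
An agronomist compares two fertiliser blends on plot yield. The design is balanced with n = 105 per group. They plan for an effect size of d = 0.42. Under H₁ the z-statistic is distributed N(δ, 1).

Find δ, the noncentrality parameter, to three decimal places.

δ ≈ 3.043

The noncentrality parameter scales effect size by the design's sample-size factor: δ = d·√(n/2) = 0.42 × √(105/2) = 3.0432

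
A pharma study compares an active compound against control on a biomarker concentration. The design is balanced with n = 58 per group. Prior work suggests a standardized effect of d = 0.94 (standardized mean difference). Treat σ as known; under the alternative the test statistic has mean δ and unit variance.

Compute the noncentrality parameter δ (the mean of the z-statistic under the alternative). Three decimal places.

δ = d·√(n/2) = 0.94 × √(58/2) = 5.0621

δ ≈ 5.062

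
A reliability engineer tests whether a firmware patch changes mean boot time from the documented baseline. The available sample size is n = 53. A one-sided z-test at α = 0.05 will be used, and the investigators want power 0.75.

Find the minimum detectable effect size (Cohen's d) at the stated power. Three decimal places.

d ≈ 0.319

Need Φ(δ − 1.645) = 0.75, so δ = 1.645 + 0.674 = 2.319.
δ = d·√n ⇒ d = δ/√n = 2.319/√53 = 0.3186.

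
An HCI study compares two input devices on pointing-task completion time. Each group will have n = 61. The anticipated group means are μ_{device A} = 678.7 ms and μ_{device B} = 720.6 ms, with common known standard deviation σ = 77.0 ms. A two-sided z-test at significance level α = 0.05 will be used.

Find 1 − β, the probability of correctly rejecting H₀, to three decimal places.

Standardized effect: d = |μ_{device A} − μ_{device B}| / σ = |678.7 − 720.6| / 77.0 = 0.5442
Noncentrality parameter: δ = d·√(n/2) = 0.5442 × √(61/2) = 3.0052
Critical value for a two-sided test at α = 0.05: z_{α/2} = 1.960.
Power = Φ(δ − 1.960) + Φ(−δ − 1.960) = Φ(1.045) + Φ(-4.965) = 0.8520 + 0.0000 = 0.8520.

Power ≈ 0.852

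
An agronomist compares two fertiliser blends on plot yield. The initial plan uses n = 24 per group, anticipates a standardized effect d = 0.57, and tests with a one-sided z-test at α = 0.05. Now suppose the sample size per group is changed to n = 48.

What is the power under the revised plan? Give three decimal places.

Power ≈ 0.874

With n = 48 per group: δ = d·√(n/2) = 0.57 × √(48/2) = 2.7924. Critical value z_{0.05} = 1.645.
Revised power = Φ(δ − 1.645) = Φ(1.148) = 0.8744.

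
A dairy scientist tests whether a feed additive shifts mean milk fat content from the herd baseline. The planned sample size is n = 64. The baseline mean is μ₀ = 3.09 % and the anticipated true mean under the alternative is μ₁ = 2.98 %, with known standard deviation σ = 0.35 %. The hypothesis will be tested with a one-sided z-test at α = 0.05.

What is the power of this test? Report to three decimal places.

Power ≈ 0.808

Standardized effect: d = |μ₁ − μ₀| / σ = |2.98 − 3.09| / 0.35 = 0.3143
Noncentrality parameter: δ = d·√n = 0.3143 × √64 = 2.5143
One-sided α = 0.05 → critical value z_{0.05} = 1.645.
Power = P(Z > 1.645 − δ) = Φ(0.869) = 0.8077.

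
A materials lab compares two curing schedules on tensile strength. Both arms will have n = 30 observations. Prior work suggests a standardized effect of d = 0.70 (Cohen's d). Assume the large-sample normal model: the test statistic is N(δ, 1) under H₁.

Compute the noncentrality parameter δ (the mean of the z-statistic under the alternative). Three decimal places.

δ ≈ 2.711

δ = d·√(n/2) = 0.70 × √(30/2) = 2.7111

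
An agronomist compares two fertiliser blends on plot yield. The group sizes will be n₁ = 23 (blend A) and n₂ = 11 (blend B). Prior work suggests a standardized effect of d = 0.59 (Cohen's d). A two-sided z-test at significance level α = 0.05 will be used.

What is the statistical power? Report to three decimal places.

Noncentrality parameter: δ = d / √(1/n₁ + 1/n₂) = 0.59 / √(1/23 + 1/11) = 1.6094
Two-sided α = 0.05 → critical value z_{0.025} = 1.960.
Power = Φ(δ − 1.960) + Φ(−δ − 1.960) = Φ(-0.351) + Φ(-3.569) = 0.3630 + 0.0002 = 0.3631.

Power ≈ 0.363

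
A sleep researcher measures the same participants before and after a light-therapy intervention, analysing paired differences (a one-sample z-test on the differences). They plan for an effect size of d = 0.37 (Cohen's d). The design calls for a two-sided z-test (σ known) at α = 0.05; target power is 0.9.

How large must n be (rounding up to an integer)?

Set Φ(δ − 1.960) = 0.9; then δ − 1.960 = Φ⁻¹(0.9) = 1.282, giving δ = 3.242.
(Ignoring the negligible lower-tail rejection probability gives the usual closed-form inversion.)
δ = d·√n ⇒ n = (δ/d)² = (3.242 / 0.37)² = 76.75.
Round up to the next whole unit.

n = 77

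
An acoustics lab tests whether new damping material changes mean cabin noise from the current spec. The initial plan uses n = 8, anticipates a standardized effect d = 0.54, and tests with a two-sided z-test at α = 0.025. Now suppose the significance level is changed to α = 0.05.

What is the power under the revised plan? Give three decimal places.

Power ≈ 0.333

δ = d·√n = 0.54 × √8 = 1.5274 (unchanged). New critical value: z_{0.025} = 1.960.
Revised power = Φ(δ − 1.960) + Φ(−δ − 1.960) = Φ(-0.433) + Φ(-3.487) = 0.3326 + 0.0002 = 0.3329.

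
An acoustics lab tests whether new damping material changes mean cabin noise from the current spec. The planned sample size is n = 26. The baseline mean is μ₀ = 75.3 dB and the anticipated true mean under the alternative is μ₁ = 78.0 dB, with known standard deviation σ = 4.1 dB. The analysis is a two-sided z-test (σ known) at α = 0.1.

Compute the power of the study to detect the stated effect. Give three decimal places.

Power ≈ 0.957

Standardized effect: d = |μ₁ − μ₀| / σ = |78.0 − 75.3| / 4.1 = 0.6585
Noncentrality parameter: δ = d·√n = 0.6585 × √26 = 3.3579
Two-sided α = 0.1 → critical value z_{0.05} = 1.645.
Power = Φ(δ − 1.645) + Φ(−δ − 1.645) = Φ(1.713) + Φ(-5.003) = 0.9566 + 0.0000 = 0.9566.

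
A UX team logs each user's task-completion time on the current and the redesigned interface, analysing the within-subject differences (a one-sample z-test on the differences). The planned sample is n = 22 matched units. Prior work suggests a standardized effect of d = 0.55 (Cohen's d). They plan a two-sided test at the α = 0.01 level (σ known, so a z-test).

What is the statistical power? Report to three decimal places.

Power ≈ 0.502

Noncentrality parameter: δ = d·√n = 0.55 × √22 = 2.5797
Critical value for a two-sided test at α = 0.01: z_{α/2} = 2.576.
Power = Φ(δ − 2.576) + Φ(−δ − 2.576) = Φ(0.004) + Φ(-5.156) = 0.5016 + 0.0000 = 0.5016.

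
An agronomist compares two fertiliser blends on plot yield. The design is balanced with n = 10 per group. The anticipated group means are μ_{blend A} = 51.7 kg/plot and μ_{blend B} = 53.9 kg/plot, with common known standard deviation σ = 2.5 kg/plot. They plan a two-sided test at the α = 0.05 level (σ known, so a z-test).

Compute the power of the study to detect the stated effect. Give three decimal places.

Power ≈ 0.503

Standardized effect: d = |μ_{blend A} − μ_{blend B}| / σ = |51.7 − 53.9| / 2.5 = 0.8800
Noncentrality parameter: δ = d·√(n/2) = 0.8800 × √(10/2) = 1.9677
Two-sided α = 0.05 → critical value z_{0.025} = 1.960.
Power = Φ(δ − 1.960) + Φ(−δ − 1.960) = Φ(0.008) + Φ(-3.928) = 0.5031 + 0.0000 = 0.5031.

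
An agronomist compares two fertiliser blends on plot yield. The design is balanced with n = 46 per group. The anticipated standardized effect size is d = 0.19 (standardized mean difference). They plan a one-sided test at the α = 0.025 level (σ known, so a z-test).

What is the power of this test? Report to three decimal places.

Power ≈ 0.147

Noncentrality parameter: δ = d·√(n/2) = 0.19 × √(46/2) = 0.9112
One-sided α = 0.025 → critical value z_{0.025} = 1.960.
Power = Φ(δ − 1.960) = Φ(-1.049) = 0.1471.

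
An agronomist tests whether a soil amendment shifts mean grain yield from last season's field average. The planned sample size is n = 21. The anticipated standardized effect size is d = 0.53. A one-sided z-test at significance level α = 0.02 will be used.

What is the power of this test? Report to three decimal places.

Power ≈ 0.646

Noncentrality parameter: δ = d·√n = 0.53 × √21 = 2.4288
Critical value for a one-sided test at α = 0.02: z_α = 2.054.
Power = Φ(δ − 2.054) = Φ(0.375) = 0.6462.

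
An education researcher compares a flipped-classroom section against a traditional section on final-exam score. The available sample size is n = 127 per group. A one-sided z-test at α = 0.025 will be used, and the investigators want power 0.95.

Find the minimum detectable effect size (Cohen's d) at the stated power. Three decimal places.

Required noncentrality: δ = z_{0.025} + z_{0.05} = 1.960 + 1.645 = 3.605.
δ = d·√(n/2) ⇒ d = δ/√(n/2) = 3.605/√(127/2) = 0.4524.

d ≈ 0.452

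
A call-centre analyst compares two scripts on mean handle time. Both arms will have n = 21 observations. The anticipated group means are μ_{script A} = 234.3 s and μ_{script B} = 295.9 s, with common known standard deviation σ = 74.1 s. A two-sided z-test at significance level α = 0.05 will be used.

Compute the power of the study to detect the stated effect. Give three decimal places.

Power ≈ 0.768

Standardized effect: d = |μ_{script A} − μ_{script B}| / σ = |234.3 − 295.9| / 74.1 = 0.8313
Noncentrality parameter: δ = d·√(n/2) = 0.8313 × √(21/2) = 2.6937
Two-sided α = 0.05 → critical value z_{0.025} = 1.960.
Power = Φ(δ − 1.960) + Φ(−δ − 1.960) = Φ(0.734) + Φ(-4.654) = 0.7685 + 0.0000 = 0.7685.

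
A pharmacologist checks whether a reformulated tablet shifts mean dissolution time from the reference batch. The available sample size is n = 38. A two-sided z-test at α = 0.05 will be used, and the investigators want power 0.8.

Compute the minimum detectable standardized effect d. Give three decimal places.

Required noncentrality: δ = z_{0.025} + z_{0.20} = 1.960 + 0.842 = 2.802.
(The second rejection-region term Φ(−δ − z_{α/2}) is negligible and dropped.)
δ = d·√n ⇒ d = δ/√n = 2.802/√38 = 0.4545.

d ≈ 0.454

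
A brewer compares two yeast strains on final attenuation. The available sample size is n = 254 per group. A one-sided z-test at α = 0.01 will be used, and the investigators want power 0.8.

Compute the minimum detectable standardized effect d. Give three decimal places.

d ≈ 0.281

Required noncentrality: δ = z_{0.01} + z_{0.20} = 2.326 + 0.842 = 3.168.
δ = d·√(n/2) ⇒ d = δ/√(n/2) = 3.168/√(254/2) = 0.2811.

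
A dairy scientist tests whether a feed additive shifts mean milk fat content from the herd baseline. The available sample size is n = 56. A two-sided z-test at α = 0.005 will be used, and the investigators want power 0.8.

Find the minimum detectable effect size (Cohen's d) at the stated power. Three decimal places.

Need Φ(δ − 2.807) = 0.8, so δ = 2.807 + 0.842 = 3.649.
(Lower-tail contribution to power is negligible for δ > 0.)
δ = d·√n ⇒ d = δ/√n = 3.649/√56 = 0.4876.

d ≈ 0.488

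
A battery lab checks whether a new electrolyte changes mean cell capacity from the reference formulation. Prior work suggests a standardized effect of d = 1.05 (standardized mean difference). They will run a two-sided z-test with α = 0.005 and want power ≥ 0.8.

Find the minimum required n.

n = 13

Set Φ(δ − 2.807) = 0.8; then δ − 2.807 = Φ⁻¹(0.8) = 0.842, giving δ = 3.649.
(For δ > 0 the lower-tail rejection region contributes negligibly to power, so the one-term inversion is standard.)
δ = d·√n ⇒ n = (δ/d)² = (3.649 / 1.05)² = 12.07.
Round up to the next whole unit.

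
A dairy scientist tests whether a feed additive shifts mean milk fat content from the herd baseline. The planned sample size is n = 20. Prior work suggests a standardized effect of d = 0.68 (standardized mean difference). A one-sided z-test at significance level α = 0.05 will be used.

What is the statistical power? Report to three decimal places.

Noncentrality parameter: δ = d·√n = 0.68 × √20 = 3.0411
One-sided α = 0.05 → critical value z_{0.05} = 1.645.
Power = P(Z > 1.645 − δ) = Φ(1.396) = 0.9187.

Power ≈ 0.919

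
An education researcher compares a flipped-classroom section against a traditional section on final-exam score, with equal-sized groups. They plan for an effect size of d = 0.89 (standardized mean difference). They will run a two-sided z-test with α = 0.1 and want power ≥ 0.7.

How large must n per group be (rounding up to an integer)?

For power 0.7 need Φ(δ − z_{0.05}) = 0.7, so δ = z_{0.05} + z_{0.30} = 1.645 + 0.524 = 2.169.
(The Φ(−δ − z_{α/2}) term is vanishingly small for δ > 0 and is dropped in the standard sample-size formula.)
δ = d·√(n/2) ⇒ n = 2(δ/d)² = 2 × (2.169 / 0.89)² = 11.88.
Rounding up, n = 12 per group.

n = 12 per group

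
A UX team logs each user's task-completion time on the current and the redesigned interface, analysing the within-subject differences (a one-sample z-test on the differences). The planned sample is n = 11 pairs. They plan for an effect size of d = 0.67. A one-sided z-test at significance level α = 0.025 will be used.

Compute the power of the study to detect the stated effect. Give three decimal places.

Noncentrality parameter: δ = d·√n = 0.67 × √11 = 2.2221
Critical value for a one-sided test at α = 0.025: z_α = 1.960.
Power = P(Z > 1.960 − δ) = Φ(0.262) = 0.6034.

Power ≈ 0.603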